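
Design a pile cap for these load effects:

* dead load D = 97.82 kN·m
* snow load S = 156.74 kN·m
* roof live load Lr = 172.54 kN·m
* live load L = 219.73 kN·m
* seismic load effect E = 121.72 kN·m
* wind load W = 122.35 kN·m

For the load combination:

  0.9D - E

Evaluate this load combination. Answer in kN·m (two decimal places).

0.9(97.82) - 1.0(121.72) = 88.04 - 121.72 = -33.68
M_u = -33.68 kN·m.

-33.68 kN·m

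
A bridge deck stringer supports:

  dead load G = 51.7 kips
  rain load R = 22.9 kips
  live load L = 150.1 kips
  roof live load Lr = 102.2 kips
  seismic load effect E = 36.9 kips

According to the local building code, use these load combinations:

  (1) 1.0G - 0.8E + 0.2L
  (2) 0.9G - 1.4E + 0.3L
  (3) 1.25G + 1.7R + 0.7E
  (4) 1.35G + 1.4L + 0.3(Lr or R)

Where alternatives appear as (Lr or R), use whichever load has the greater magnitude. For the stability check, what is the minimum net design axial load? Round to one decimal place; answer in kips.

(Lr or R) → Lr = 102.2 kips.
(1) 1.0(51.7) - 0.8(36.9) + 0.2(150.1) = 51.7 - 29.5 + 30.0 = 52.2
(2) 0.9(51.7) - 1.4(36.9) + 0.3(150.1) = 39.9
(3) 1.25(51.7) + 1.7(22.9) + 0.7(36.9) = 129.4
(4) 1.35(51.7) + 1.4(150.1) + 0.3(102.2) = 69.8 + 210.1 + 30.7 = 310.6
Combination 2 gives the minimum: 39.9 kips.

39.9 kips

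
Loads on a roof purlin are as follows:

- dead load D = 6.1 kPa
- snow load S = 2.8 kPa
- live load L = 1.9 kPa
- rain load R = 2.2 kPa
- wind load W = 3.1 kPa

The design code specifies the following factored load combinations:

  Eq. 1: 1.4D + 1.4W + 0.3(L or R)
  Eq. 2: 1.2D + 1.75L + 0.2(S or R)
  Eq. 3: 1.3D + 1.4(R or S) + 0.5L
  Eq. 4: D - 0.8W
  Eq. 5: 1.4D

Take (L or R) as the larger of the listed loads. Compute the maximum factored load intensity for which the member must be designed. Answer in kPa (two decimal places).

13.54 kPa

(L or R) → R = 2.2 kPa; (S or R) → S = 2.8 kPa; (R or S) → S = 2.8 kPa.
Eq. 1: 1.4(6.1) + 1.4(3.1) + 0.3(2.2) = 13.54
Eq. 2: 1.2(6.1) + 1.75(1.9) + 0.2(2.8) = 11.21
Eq. 3: 1.3(6.1) + 1.4(2.8) + 0.5(1.9) = 12.80
Eq. 4: 1.0(6.1) - 0.8(3.1) = 3.62
Eq. 5: 1.4(6.1) = 8.54
Combination 1 governs: q_u = 13.54 kPa.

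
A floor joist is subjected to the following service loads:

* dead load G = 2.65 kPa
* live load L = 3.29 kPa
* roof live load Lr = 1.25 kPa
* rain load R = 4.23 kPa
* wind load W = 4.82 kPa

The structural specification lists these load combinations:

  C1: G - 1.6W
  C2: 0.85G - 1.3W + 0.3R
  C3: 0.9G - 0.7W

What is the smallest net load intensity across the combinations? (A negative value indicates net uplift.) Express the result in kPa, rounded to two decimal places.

-5.06 kPa

C1: 1.0(2.65) - 1.6(4.82) = -5.06
C2: 0.85(2.65) - 1.3(4.82) + 0.3(4.23) = -2.74
C3: 0.9(2.65) - 0.7(4.82) = -0.99
Combination 1 gives the minimum: -5.06 kPa.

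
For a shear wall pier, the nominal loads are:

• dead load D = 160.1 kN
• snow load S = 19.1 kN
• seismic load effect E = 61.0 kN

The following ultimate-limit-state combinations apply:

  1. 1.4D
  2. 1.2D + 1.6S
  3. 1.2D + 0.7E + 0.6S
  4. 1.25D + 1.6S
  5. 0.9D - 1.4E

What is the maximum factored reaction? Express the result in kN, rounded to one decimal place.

1. 1.4(160.1) = 224.1
2. 1.2(160.1) + 1.6(19.1) = 222.7
3. 1.2(160.1) + 0.7(61.0) + 0.6(19.1) = 246.3
4. 1.25(160.1) + 1.6(19.1) = 230.7
5. 0.9(160.1) - 1.4(61.0) = 58.7
Combination 3 governs: V_u = 246.3 kN.

246.3 kN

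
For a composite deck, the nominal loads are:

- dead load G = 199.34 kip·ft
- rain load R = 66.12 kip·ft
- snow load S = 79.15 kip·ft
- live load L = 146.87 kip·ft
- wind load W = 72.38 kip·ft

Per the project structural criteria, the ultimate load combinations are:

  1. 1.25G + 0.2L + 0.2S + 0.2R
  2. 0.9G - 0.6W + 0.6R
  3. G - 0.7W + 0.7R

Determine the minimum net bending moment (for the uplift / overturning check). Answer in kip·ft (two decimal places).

1. 1.25(199.34) + 0.2(146.87) + 0.2(79.15) + 0.2(66.12) = 307.60
2. 0.9(199.34) - 0.6(72.38) + 0.6(66.12) = 175.65
3. 1.0(199.34) - 0.7(72.38) + 0.7(66.12) = 194.96
Combination 2 gives the minimum: 175.65 kip·ft.

175.65 kip·ft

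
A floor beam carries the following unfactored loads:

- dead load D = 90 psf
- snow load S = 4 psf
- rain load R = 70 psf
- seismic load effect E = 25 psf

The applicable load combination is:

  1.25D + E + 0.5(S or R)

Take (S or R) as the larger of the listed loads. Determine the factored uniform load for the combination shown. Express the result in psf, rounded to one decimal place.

172.5 psf

(S or R) → R = 70 psf.
1.25(90) + 1.0(25) + 0.5(70) = 172.5
q_u = 172.5 psf.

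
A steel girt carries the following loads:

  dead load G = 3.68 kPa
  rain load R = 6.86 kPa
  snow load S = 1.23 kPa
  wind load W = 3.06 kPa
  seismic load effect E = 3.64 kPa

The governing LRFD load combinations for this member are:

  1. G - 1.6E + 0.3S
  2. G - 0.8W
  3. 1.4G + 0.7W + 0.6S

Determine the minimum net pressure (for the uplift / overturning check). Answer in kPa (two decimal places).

1. 1.0(3.68) - 1.6(3.64) + 0.3(1.23) = -1.78
2. 1.0(3.68) - 0.8(3.06) = 3.68 - 2.45 = 1.23
3. 1.4(3.68) + 0.7(3.06) + 0.6(1.23) = 5.15 + 2.14 + 0.74 = 8.03
Combination 1 gives the minimum: -1.78 kPa.

-1.78 kPa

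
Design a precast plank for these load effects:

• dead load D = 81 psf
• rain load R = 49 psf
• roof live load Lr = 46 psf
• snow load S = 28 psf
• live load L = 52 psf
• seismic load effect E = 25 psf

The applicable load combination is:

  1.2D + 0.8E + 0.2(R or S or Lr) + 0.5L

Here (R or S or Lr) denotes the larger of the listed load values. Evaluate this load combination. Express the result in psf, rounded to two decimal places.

153.00 psf

(R or S or Lr) → R = 49 psf.
1.2(81) + 0.8(25) + 0.2(49) + 0.5(52) = 153.00
q_u = 153.00 psf.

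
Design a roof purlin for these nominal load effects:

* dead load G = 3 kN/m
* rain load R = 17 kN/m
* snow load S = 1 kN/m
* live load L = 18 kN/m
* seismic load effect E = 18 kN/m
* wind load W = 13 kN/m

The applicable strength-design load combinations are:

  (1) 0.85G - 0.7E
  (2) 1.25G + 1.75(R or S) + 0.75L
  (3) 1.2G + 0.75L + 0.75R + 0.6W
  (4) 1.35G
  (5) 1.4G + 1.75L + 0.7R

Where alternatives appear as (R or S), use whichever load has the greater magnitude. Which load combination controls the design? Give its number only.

Combination 5

(R or S) → R = 17 kN/m.
(1) 0.85(3) - 0.7(18) = 2.55 - 12.60 = -10.05
(2) 1.25(3) + 1.75(17) + 0.75(18) = 3.75 + 29.75 + 13.50 = 47.00
(3) 1.2(3) + 0.75(18) + 0.75(17) + 0.6(13) = 3.60 + 13.50 + 12.75 + 7.80 = 37.65
(4) 1.35(3) = 4.05
(5) 1.4(3) + 1.75(18) + 0.7(17) = 4.20 + 31.50 + 11.90 = 47.60
The largest value is 47.60 kN/m from combination 5.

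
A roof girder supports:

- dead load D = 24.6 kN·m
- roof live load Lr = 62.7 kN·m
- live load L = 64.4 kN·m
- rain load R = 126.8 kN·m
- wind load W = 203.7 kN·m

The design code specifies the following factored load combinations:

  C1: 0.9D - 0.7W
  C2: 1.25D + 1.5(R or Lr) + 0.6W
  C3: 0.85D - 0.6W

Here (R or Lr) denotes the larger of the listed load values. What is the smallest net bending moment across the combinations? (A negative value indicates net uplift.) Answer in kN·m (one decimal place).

(R or Lr) → R = 126.8 kN·m.
C1: 0.9(24.6) - 0.7(203.7) = 22.1 - 142.6 = -120.5
C2: 1.25(24.6) + 1.5(126.8) + 0.6(203.7) = 30.8 + 190.2 + 122.2 = 343.2
C3: 0.85(24.6) - 0.6(203.7) = 20.9 - 122.2 = -101.3
Combination 1 gives the minimum: -120.5 kN·m.

-120.5 kN·m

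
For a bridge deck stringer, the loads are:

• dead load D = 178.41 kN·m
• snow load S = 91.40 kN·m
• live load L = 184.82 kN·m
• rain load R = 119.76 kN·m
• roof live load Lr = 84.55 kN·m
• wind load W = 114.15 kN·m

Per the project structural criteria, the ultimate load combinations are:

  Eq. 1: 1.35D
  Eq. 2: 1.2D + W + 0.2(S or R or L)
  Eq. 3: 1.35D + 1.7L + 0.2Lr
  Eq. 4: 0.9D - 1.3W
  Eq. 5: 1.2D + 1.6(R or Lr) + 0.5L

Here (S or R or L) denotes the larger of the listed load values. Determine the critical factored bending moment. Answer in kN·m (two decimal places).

(S or R or L) → L = 184.82 kN·m; (R or Lr) → R = 119.76 kN·m.
Eq. 1: 1.35(178.41) = 240.85
Eq. 2: 1.2(178.41) + 1.0(114.15) + 0.2(184.82) = 365.21
Eq. 3: 1.35(178.41) + 1.7(184.82) + 0.2(84.55) = 571.96
Eq. 4: 0.9(178.41) - 1.3(114.15) = 160.57 - 148.40 = 12.17
Eq. 5: 1.2(178.41) + 1.6(119.76) + 0.5(184.82) = 214.09 + 191.62 + 92.41 = 498.12
Maximum is from combination 3.

571.96 kN·m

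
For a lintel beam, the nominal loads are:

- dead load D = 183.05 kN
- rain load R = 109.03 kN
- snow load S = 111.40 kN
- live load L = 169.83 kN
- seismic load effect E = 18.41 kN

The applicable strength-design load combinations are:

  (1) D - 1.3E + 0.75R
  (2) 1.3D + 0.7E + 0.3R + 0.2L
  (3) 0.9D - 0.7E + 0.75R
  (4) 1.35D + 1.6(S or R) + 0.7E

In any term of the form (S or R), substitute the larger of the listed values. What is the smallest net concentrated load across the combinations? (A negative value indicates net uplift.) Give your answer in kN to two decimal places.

(S or R) → S = 111.40 kN.
(1) 1.0(183.05) - 1.3(18.41) + 0.75(109.03) = 183.05 - 23.93 + 81.77 = 240.89
(2) 1.3(183.05) + 0.7(18.41) + 0.3(109.03) + 0.2(169.83) = 317.53
(3) 0.9(183.05) - 0.7(18.41) + 0.75(109.03) = 164.75 - 12.89 + 81.77 = 233.63
(4) 1.35(183.05) + 1.6(111.40) + 0.7(18.41) = 438.24
Combination 3 gives the minimum: 233.63 kN.

233.63 kN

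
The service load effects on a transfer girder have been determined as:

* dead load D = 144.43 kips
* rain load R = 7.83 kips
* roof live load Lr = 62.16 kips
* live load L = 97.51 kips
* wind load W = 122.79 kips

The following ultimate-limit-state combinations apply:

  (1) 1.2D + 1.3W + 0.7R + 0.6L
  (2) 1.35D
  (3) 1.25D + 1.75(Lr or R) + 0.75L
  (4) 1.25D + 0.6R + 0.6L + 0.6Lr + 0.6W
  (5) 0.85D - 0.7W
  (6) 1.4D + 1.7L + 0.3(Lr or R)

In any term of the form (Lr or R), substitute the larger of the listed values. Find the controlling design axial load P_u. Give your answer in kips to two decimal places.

(Lr or R) → Lr = 62.16 kips.
(1) 1.2(144.43) + 1.3(122.79) + 0.7(7.83) + 0.6(97.51) = 396.93
(2) 1.35(144.43) = 194.98
(3) 1.25(144.43) + 1.75(62.16) + 0.75(97.51) = 362.45
(4) 1.25(144.43) + 0.6(7.83) + 0.6(97.51) + 0.6(62.16) + 0.6(122.79) = 354.71
(5) 0.85(144.43) - 0.7(122.79) = 36.81
(6) 1.4(144.43) + 1.7(97.51) + 0.3(62.16) = 386.62
The controlling combination is 1, giving 396.93 kips.

396.93 kips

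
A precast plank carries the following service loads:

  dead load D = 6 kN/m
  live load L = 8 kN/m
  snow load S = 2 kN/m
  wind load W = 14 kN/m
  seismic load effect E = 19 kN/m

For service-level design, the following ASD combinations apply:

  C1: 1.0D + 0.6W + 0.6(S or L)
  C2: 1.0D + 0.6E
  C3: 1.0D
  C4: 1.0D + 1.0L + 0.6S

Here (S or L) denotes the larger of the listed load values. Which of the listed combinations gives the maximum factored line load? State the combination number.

Combination 1

(S or L) → L = 8 kN/m.
C1: 1.0(6) + 0.6(14) + 0.6(8) = 6.00 + 8.40 + 4.80 = 19.20
C2: 1.0(6) + 0.6(19) = 6.00 + 11.40 = 17.40
C3: 1.0(6) = 6.00
C4: 1.0(6) + 1.0(8) + 0.6(2) = 6.00 + 8.00 + 1.20 = 15.20
The largest value is 19.20 kN/m from combination 1.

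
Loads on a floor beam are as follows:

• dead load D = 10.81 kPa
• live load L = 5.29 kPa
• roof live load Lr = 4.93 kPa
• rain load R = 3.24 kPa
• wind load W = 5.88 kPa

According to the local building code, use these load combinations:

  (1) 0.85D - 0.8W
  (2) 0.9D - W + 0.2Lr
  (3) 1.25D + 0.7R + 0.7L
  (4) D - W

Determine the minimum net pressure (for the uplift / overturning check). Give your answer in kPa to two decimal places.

(1) 0.85(10.81) - 0.8(5.88) = 4.48
(2) 0.9(10.81) - 1.0(5.88) + 0.2(4.93) = 9.73 - 5.88 + 0.99 = 4.84
(3) 1.25(10.81) + 0.7(3.24) + 0.7(5.29) = 13.51 + 2.27 + 3.70 = 19.48
(4) 1.0(10.81) - 1.0(5.88) = 10.81 - 5.88 = 4.93
Combination 1 gives the minimum: 4.48 kPa.

4.48 kPa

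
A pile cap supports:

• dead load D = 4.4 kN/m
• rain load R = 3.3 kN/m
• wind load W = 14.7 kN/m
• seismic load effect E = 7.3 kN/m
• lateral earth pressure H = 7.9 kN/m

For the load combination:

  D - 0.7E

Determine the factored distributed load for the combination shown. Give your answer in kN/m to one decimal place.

1.0(4.4) - 0.7(7.3) = -0.7
w_u = -0.7 kN/m.

-0.7 kN/m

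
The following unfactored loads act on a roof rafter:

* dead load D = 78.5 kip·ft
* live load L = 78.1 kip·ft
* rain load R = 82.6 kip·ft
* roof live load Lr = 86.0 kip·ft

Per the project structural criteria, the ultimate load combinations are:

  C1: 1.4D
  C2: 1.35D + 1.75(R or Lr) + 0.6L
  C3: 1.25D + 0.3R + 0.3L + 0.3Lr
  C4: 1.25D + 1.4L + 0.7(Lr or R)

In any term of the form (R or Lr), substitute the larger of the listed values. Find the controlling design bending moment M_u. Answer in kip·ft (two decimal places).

(R or Lr) → Lr = 86.0 kip·ft; (Lr or R) → Lr = 86.0 kip·ft.
C1: 1.4(78.5) = 109.90
C2: 1.35(78.5) + 1.75(86.0) + 0.6(78.1) = 105.98 + 150.50 + 46.86 = 303.34
C3: 1.25(78.5) + 0.3(82.6) + 0.3(78.1) + 0.3(86.0) = 98.13 + 24.78 + 23.43 + 25.80 = 172.14
C4: 1.25(78.5) + 1.4(78.1) + 0.7(86.0) = 98.13 + 109.34 + 60.20 = 267.67
Combination 2 governs: M_u = 303.34 kip·ft.

303.34 kip·ft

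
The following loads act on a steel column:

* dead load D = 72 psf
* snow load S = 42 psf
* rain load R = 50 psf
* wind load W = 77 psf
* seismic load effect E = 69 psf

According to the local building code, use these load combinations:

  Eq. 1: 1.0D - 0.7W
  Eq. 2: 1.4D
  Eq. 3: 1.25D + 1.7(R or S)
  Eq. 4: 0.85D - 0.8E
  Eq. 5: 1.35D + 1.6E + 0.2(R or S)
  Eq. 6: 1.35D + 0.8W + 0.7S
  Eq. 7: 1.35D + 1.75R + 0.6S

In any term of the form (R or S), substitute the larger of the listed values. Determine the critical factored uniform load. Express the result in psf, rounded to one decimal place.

(R or S) → R = 50 psf.
Eq. 1: 1.0(72) - 0.7(77) = 72.0 - 53.9 = 18.1
Eq. 2: 1.4(72) = 100.8
Eq. 3: 1.25(72) + 1.7(50) = 90.0 + 85.0 = 175.0
Eq. 4: 0.85(72) - 0.8(69) = 61.2 - 55.2 = 6.0
Eq. 5: 1.35(72) + 1.6(69) + 0.2(50) = 97.2 + 110.4 + 10.0 = 217.6
Eq. 6: 1.35(72) + 0.8(77) + 0.7(42) = 97.2 + 61.6 + 29.4 = 188.2
Eq. 7: 1.35(72) + 1.75(50) + 0.6(42) = 97.2 + 87.5 + 25.2 = 209.9
Maximum is from combination 5.

217.6 psf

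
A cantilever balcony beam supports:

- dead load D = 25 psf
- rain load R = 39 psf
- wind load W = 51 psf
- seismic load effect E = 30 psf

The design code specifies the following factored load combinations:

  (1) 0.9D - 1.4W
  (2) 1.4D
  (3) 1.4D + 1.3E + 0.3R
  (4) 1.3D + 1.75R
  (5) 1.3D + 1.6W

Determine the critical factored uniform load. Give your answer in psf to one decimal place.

(1) 0.9(25) - 1.4(51) = -48.9
(2) 1.4(25) = 35.0
(3) 1.4(25) + 1.3(30) + 0.3(39) = 85.7
(4) 1.3(25) + 1.75(39) = 100.8
(5) 1.3(25) + 1.6(51) = 114.1
Combination 5 governs: q_u = 114.1 psf.

114.1 psf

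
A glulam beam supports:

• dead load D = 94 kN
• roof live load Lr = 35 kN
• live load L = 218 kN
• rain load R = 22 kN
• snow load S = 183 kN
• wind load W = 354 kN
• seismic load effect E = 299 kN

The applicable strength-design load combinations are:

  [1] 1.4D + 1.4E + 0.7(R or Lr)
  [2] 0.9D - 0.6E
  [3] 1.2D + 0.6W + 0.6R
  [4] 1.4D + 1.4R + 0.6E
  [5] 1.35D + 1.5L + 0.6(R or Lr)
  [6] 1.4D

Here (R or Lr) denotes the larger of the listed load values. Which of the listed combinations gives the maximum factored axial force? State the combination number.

(R or Lr) → Lr = 35 kN.
[1] 1.4(94) + 1.4(299) + 0.7(35) = 131.6 + 418.6 + 24.5 = 574.7
[2] 0.9(94) - 0.6(299) = 84.6 - 179.4 = -94.8
[3] 1.2(94) + 0.6(354) + 0.6(22) = 112.8 + 212.4 + 13.2 = 338.4
[4] 1.4(94) + 1.4(22) + 0.6(299) = 131.6 + 30.8 + 179.4 = 341.8
[5] 1.35(94) + 1.5(218) + 0.6(35) = 126.9 + 327.0 + 21.0 = 474.9
[6] 1.4(94) = 131.6
The largest value is 574.7 kN from combination 1.

Combination 1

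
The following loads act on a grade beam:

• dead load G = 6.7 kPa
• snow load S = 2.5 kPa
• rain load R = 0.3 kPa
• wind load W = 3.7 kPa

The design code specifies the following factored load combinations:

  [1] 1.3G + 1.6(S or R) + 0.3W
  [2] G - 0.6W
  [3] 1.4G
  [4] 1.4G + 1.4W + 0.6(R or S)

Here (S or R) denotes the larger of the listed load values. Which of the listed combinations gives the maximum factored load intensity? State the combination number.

(S or R) → S = 2.5 kPa; (R or S) → S = 2.5 kPa.
[1] 1.3(6.7) + 1.6(2.5) + 0.3(3.7) = 8.71 + 4.00 + 1.11 = 13.82
[2] 1.0(6.7) - 0.6(3.7) = 6.70 - 2.22 = 4.48
[3] 1.4(6.7) = 9.38
[4] 1.4(6.7) + 1.4(3.7) + 0.6(2.5) = 9.38 + 5.18 + 1.50 = 16.06
The largest value is 16.06 kPa from combination 4.

Combination 4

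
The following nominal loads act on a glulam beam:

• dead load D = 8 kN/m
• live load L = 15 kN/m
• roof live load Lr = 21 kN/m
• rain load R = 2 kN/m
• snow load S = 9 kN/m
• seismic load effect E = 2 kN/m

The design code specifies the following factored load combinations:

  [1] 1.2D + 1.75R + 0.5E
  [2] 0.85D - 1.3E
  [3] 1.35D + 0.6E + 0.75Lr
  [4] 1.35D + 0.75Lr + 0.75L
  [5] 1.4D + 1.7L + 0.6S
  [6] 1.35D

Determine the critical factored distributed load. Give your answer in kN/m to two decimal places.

42.10 kN/m

[1] 1.2(8) + 1.75(2) + 0.5(2) = 9.60 + 3.50 + 1.00 = 14.10
[2] 0.85(8) - 1.3(2) = 6.80 - 2.60 = 4.20
[3] 1.35(8) + 0.6(2) + 0.75(21) = 10.80 + 1.20 + 15.75 = 27.75
[4] 1.35(8) + 0.75(21) + 0.75(15) = 10.80 + 15.75 + 11.25 = 37.80
[5] 1.4(8) + 1.7(15) + 0.6(9) = 11.20 + 25.50 + 5.40 = 42.10
[6] 1.35(8) = 10.80
Maximum is from combination 5.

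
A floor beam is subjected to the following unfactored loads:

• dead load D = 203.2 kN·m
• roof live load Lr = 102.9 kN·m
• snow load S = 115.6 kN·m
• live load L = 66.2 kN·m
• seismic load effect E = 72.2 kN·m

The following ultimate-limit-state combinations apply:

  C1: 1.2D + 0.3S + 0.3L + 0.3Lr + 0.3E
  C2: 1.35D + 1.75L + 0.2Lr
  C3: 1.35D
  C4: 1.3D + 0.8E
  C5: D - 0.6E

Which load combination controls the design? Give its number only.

Combination 2

C1: 1.2(203.2) + 0.3(115.6) + 0.3(66.2) + 0.3(102.9) + 0.3(72.2) = 243.84 + 34.68 + 19.86 + 30.87 + 21.66 = 350.91
C2: 1.35(203.2) + 1.75(66.2) + 0.2(102.9) = 274.32 + 115.85 + 20.58 = 410.75
C3: 1.35(203.2) = 274.32
C4: 1.3(203.2) + 0.8(72.2) = 264.16 + 57.76 = 321.92
C5: 1.0(203.2) - 0.6(72.2) = 203.20 - 43.32 = 159.88
The largest value is 410.75 kN·m from combination 2.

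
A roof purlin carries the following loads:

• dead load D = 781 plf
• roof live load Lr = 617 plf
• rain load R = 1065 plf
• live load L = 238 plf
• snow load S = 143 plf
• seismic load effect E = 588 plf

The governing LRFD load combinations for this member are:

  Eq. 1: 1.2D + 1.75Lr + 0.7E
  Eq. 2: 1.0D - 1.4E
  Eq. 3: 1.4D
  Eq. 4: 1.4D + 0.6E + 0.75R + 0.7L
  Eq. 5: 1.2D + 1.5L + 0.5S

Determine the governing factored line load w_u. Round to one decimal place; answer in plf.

2428.6 plf

Eq. 1: 1.2(781) + 1.75(617) + 0.7(588) = 937.2 + 1079.8 + 411.6 = 2428.6
Eq. 2: 1.0(781) - 1.4(588) = 781.0 - 823.2 = -42.2
Eq. 3: 1.4(781) = 1093.4
Eq. 4: 1.4(781) + 0.6(588) + 0.75(1065) + 0.7(238) = 1093.4 + 352.8 + 798.8 + 166.6 = 2411.6
Eq. 5: 1.2(781) + 1.5(238) + 0.5(143) = 937.2 + 357.0 + 71.5 = 1365.7
Combination 1 governs: w_u = 2428.6 plf.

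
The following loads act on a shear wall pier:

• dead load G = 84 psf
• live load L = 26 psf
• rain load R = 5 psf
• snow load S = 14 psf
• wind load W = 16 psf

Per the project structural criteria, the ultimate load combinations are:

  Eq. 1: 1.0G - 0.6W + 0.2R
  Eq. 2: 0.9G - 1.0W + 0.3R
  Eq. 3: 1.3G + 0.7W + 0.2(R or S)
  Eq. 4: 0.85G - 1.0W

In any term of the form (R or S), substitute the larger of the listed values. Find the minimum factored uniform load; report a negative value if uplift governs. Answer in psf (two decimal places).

55.40 psf

(R or S) → S = 14 psf.
Eq. 1: 1.0(84) - 0.6(16) + 0.2(5) = 84.00 - 9.60 + 1.00 = 75.40
Eq. 2: 0.9(84) - 1.0(16) + 0.3(5) = 75.60 - 16.00 + 1.50 = 61.10
Eq. 3: 1.3(84) + 0.7(16) + 0.2(14) = 109.20 + 11.20 + 2.80 = 123.20
Eq. 4: 0.85(84) - 1.0(16) = 71.40 - 16.00 = 55.40
Combination 4 gives the minimum: 55.40 psf.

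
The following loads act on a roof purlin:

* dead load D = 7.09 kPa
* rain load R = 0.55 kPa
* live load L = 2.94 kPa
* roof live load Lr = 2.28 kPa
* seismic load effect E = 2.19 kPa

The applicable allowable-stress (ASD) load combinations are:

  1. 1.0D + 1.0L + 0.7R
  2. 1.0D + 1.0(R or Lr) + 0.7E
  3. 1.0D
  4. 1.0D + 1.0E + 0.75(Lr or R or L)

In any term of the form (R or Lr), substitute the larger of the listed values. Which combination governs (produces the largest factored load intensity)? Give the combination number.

(R or Lr) → Lr = 2.28 kPa; (Lr or R or L) → L = 2.94 kPa.
1. 1.0(7.09) + 1.0(2.94) + 0.7(0.55) = 7.09 + 2.94 + 0.39 = 10.42
2. 1.0(7.09) + 1.0(2.28) + 0.7(2.19) = 7.09 + 2.28 + 1.53 = 10.90
3. 1.0(7.09) = 7.09
4. 1.0(7.09) + 1.0(2.19) + 0.75(2.94) = 7.09 + 2.19 + 2.21 = 11.49
The largest value is 11.49 kPa from combination 4.

Combination 4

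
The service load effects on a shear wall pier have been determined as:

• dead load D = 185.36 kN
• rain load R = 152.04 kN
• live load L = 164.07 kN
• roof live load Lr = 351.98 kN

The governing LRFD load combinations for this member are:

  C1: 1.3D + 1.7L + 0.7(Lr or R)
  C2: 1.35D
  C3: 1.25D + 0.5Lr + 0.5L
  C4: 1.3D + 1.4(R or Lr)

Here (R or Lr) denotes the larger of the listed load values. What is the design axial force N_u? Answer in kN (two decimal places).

(Lr or R) → Lr = 351.98 kN; (R or Lr) → Lr = 351.98 kN.
C1: 1.3(185.36) + 1.7(164.07) + 0.7(351.98) = 766.27
C2: 1.35(185.36) = 250.24
C3: 1.25(185.36) + 0.5(351.98) + 0.5(164.07) = 489.73
C4: 1.3(185.36) + 1.4(351.98) = 733.74
Combination 1 governs: N_u = 766.27 kN.

766.27 kN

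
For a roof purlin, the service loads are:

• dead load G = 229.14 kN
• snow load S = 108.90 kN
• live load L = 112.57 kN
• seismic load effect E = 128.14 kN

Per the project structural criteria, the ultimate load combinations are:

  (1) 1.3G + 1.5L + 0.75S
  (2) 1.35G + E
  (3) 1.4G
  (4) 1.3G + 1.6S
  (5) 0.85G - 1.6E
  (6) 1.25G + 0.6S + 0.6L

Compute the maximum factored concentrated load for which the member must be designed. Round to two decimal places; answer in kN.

(1) 1.3(229.14) + 1.5(112.57) + 0.75(108.90) = 548.41
(2) 1.35(229.14) + 1.0(128.14) = 437.48
(3) 1.4(229.14) = 320.80
(4) 1.3(229.14) + 1.6(108.90) = 472.12
(5) 0.85(229.14) - 1.6(128.14) = -10.26
(6) 1.25(229.14) + 0.6(108.90) + 0.6(112.57) = 419.31
The controlling combination is 1, giving 548.41 kN.

548.41 kN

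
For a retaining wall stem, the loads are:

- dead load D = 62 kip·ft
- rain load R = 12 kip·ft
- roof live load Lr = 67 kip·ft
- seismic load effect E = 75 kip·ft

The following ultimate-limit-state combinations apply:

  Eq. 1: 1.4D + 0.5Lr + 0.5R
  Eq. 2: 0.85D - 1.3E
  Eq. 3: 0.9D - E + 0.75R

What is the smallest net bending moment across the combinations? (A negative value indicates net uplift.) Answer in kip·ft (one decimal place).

-44.8 kip·ft

Eq. 1: 1.4(62) + 0.5(67) + 0.5(12) = 126.3
Eq. 2: 0.85(62) - 1.3(75) = -44.8
Eq. 3: 0.9(62) - 1.0(75) + 0.75(12) = -10.2
Combination 2 gives the minimum: -44.8 kip·ft.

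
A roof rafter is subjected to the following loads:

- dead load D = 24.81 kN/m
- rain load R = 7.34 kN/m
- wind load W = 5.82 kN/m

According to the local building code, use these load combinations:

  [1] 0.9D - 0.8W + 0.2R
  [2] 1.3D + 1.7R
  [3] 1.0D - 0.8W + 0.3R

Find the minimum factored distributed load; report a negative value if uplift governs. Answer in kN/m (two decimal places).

19.14 kN/m

[1] 0.9(24.81) - 0.8(5.82) + 0.2(7.34) = 22.33 - 4.66 + 1.47 = 19.14
[2] 1.3(24.81) + 1.7(7.34) = 32.25 + 12.48 = 44.73
[3] 1.0(24.81) - 0.8(5.82) + 0.3(7.34) = 22.36
Combination 1 gives the minimum: 19.14 kN/m.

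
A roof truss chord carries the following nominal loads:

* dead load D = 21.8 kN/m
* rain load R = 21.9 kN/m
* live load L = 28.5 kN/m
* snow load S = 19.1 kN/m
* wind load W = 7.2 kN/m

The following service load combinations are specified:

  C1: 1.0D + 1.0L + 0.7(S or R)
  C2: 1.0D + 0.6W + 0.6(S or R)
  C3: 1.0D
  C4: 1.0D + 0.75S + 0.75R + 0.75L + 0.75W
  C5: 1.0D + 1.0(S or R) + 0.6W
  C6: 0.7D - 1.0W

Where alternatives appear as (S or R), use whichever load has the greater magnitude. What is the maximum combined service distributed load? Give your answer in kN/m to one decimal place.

79.3 kN/m

(S or R) → R = 21.9 kN/m.
C1: 1.0(21.8) + 1.0(28.5) + 0.7(21.9) = 21.8 + 28.5 + 15.3 = 65.6
C2: 1.0(21.8) + 0.6(7.2) + 0.6(21.9) = 39.3
C3: 1.0(21.8) = 21.8
C4: 1.0(21.8) + 0.75(19.1) + 0.75(21.9) + 0.75(28.5) + 0.75(7.2) = 21.8 + 14.3 + 16.4 + 21.4 + 5.4 = 79.3
C5: 1.0(21.8) + 1.0(21.9) + 0.6(7.2) = 21.8 + 21.9 + 4.3 = 48.0
C6: 0.7(21.8) - 1.0(7.2) = 15.3 - 7.2 = 8.1
The controlling combination is 4, giving 79.3 kN/m.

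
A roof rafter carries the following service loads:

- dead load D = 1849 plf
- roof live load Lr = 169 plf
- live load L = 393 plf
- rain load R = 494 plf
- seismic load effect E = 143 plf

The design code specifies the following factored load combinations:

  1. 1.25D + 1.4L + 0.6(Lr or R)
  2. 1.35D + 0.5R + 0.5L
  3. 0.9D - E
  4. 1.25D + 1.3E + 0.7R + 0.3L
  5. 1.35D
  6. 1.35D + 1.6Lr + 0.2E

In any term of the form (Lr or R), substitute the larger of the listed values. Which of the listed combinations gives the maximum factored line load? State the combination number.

(Lr or R) → R = 494 plf.
1. 1.25(1849) + 1.4(393) + 0.6(494) = 3157.85
2. 1.35(1849) + 0.5(494) + 0.5(393) = 2939.65
3. 0.9(1849) - 1.0(143) = 1521.10
4. 1.25(1849) + 1.3(143) + 0.7(494) + 0.3(393) = 2960.85
5. 1.35(1849) = 2496.15
6. 1.35(1849) + 1.6(169) + 0.2(143) = 2795.15
The largest value is 3157.85 plf from combination 1.

Combination 1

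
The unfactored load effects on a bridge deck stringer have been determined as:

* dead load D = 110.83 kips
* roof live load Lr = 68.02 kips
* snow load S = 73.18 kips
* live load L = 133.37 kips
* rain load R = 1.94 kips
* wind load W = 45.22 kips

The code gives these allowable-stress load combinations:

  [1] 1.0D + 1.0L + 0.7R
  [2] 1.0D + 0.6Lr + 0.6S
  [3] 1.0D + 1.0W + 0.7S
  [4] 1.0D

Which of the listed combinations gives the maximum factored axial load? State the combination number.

Combination 1

[1] 1.0(110.83) + 1.0(133.37) + 0.7(1.94) = 110.83 + 133.37 + 1.36 = 245.56
[2] 1.0(110.83) + 0.6(68.02) + 0.6(73.18) = 110.83 + 40.81 + 43.91 = 195.55
[3] 1.0(110.83) + 1.0(45.22) + 0.7(73.18) = 110.83 + 45.22 + 51.23 = 207.28
[4] 1.0(110.83) = 110.83
The largest value is 245.56 kips from combination 1.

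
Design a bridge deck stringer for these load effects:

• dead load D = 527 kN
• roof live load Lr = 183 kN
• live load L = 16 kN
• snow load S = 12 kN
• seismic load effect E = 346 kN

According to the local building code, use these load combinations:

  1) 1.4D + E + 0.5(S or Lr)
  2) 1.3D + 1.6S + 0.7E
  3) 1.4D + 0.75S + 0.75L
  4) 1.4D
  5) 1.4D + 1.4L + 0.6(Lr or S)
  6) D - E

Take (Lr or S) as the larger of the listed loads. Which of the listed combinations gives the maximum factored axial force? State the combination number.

(S or Lr) → Lr = 183 kN; (Lr or S) → Lr = 183 kN.
1) 1.4(527) + 1.0(346) + 0.5(183) = 737.80 + 346.00 + 91.50 = 1175.30
2) 1.3(527) + 1.6(12) + 0.7(346) = 685.10 + 19.20 + 242.20 = 946.50
3) 1.4(527) + 0.75(12) + 0.75(16) = 737.80 + 9.00 + 12.00 = 758.80
4) 1.4(527) = 737.80
5) 1.4(527) + 1.4(16) + 0.6(183) = 737.80 + 22.40 + 109.80 = 870.00
6) 1.0(527) - 1.0(346) = 527.00 - 346.00 = 181.00
The largest value is 1175.30 kN from combination 1.

Combination 1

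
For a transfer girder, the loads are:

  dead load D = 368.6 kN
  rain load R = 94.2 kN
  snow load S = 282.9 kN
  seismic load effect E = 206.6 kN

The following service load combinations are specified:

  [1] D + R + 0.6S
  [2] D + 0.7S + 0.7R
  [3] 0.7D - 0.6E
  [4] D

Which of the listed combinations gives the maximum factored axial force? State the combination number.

[1] 1.0(368.6) + 1.0(94.2) + 0.6(282.9) = 632.54
[2] 1.0(368.6) + 0.7(282.9) + 0.7(94.2) = 632.57
[3] 0.7(368.6) - 0.6(206.6) = 134.06
[4] 1.0(368.6) = 368.60
The largest value is 632.57 kN from combination 2.

Combination 2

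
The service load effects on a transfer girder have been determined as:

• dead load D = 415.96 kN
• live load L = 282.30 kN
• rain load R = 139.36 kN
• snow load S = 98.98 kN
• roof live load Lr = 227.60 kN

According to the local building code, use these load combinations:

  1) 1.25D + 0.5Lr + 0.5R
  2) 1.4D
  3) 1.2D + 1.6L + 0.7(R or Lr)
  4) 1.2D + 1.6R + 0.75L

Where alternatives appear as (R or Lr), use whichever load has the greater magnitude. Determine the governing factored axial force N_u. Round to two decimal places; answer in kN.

1110.15 kN

(R or Lr) → Lr = 227.60 kN.
1) 1.25(415.96) + 0.5(227.60) + 0.5(139.36) = 703.43
2) 1.4(415.96) = 582.34
3) 1.2(415.96) + 1.6(282.30) + 0.7(227.60) = 1110.15
4) 1.2(415.96) + 1.6(139.36) + 0.75(282.30) = 933.85
The controlling combination is 3, giving 1110.15 kN.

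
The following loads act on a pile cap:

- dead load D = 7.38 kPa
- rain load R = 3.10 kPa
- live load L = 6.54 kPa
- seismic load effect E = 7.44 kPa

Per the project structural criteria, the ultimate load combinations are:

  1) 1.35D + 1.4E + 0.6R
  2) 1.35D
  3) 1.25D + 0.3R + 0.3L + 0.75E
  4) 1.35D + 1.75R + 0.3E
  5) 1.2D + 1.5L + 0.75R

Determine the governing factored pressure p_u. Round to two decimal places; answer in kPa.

1) 1.35(7.38) + 1.4(7.44) + 0.6(3.10) = 9.96 + 10.42 + 1.86 = 22.24
2) 1.35(7.38) = 9.96
3) 1.25(7.38) + 0.3(3.10) + 0.3(6.54) + 0.75(7.44) = 9.23 + 0.93 + 1.96 + 5.58 = 17.70
4) 1.35(7.38) + 1.75(3.10) + 0.3(7.44) = 9.96 + 5.43 + 2.23 = 17.62
5) 1.2(7.38) + 1.5(6.54) + 0.75(3.10) = 20.99
The controlling combination is 1, giving 22.24 kPa.

22.24 kPa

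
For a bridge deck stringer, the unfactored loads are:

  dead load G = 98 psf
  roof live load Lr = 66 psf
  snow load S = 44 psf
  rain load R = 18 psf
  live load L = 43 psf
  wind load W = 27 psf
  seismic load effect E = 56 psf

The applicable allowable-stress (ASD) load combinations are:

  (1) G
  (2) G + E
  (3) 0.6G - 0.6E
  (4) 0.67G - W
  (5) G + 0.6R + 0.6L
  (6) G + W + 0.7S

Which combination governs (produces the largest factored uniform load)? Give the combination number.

Combination 6

(1) 1.0(98) = 98.00
(2) 1.0(98) + 1.0(56) = 98.00 + 56.00 = 154.00
(3) 0.6(98) - 0.6(56) = 58.80 - 33.60 = 25.20
(4) 0.67(98) - 1.0(27) = 65.66 - 27.00 = 38.66
(5) 1.0(98) + 0.6(18) + 0.6(43) = 98.00 + 10.80 + 25.80 = 134.60
(6) 1.0(98) + 1.0(27) + 0.7(44) = 98.00 + 27.00 + 30.80 = 155.80
The largest value is 155.80 psf from combination 6.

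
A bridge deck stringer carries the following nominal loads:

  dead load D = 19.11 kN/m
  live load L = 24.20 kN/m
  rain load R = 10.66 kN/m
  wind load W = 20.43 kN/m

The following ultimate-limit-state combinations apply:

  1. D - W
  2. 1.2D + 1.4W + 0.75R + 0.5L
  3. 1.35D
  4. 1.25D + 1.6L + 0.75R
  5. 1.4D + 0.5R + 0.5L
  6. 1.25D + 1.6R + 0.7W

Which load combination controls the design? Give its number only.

1. 1.0(19.11) - 1.0(20.43) = 19.11 - 20.43 = -1.32
2. 1.2(19.11) + 1.4(20.43) + 0.75(10.66) + 0.5(24.20) = 22.93 + 28.60 + 8.00 + 12.10 = 71.63
3. 1.35(19.11) = 25.80
4. 1.25(19.11) + 1.6(24.20) + 0.75(10.66) = 70.60
5. 1.4(19.11) + 0.5(10.66) + 0.5(24.20) = 26.75 + 5.33 + 12.10 = 44.18
6. 1.25(19.11) + 1.6(10.66) + 0.7(20.43) = 55.24
The largest value is 71.63 kN/m from combination 2.

Combination 2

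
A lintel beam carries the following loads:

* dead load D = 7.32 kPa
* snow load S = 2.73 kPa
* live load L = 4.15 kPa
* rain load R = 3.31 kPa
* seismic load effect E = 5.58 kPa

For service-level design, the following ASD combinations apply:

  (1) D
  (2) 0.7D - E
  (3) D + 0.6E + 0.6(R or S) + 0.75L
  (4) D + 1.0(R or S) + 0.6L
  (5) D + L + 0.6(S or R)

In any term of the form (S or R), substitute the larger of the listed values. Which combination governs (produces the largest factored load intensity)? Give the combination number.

(R or S) → R = 3.31 kPa; (S or R) → R = 3.31 kPa.
(1) 1.0(7.32) = 7.32
(2) 0.7(7.32) - 1.0(5.58) = 5.12 - 5.58 = -0.46
(3) 1.0(7.32) + 0.6(5.58) + 0.6(3.31) + 0.75(4.15) = 7.32 + 3.35 + 1.99 + 3.11 = 15.77
(4) 1.0(7.32) + 1.0(3.31) + 0.6(4.15) = 7.32 + 3.31 + 2.49 = 13.12
(5) 1.0(7.32) + 1.0(4.15) + 0.6(3.31) = 7.32 + 4.15 + 1.99 = 13.46
The largest value is 15.77 kPa from combination 3.

Combination 3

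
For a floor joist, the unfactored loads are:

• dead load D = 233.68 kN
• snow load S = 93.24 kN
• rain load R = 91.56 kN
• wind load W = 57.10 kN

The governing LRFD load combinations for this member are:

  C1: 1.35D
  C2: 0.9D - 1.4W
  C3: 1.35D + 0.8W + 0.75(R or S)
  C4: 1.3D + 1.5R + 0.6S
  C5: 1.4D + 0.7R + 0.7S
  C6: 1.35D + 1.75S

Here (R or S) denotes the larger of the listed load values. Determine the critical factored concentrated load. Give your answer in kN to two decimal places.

(R or S) → S = 93.24 kN.
C1: 1.35(233.68) = 315.47
C2: 0.9(233.68) - 1.4(57.10) = 130.37
C3: 1.35(233.68) + 0.8(57.10) + 0.75(93.24) = 431.08
C4: 1.3(233.68) + 1.5(91.56) + 0.6(93.24) = 497.07
C5: 1.4(233.68) + 0.7(91.56) + 0.7(93.24) = 456.51
C6: 1.35(233.68) + 1.75(93.24) = 478.64
Combination 4 governs: P_u = 497.07 kN.

497.07 kN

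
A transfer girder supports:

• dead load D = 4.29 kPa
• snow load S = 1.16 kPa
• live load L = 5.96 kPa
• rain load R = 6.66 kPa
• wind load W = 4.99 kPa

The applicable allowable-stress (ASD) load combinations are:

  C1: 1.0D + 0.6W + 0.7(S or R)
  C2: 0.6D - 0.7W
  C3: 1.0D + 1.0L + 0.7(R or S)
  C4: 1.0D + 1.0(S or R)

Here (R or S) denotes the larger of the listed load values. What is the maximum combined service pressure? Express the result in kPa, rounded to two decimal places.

14.91 kPa

(S or R) → R = 6.66 kPa; (R or S) → R = 6.66 kPa.
C1: 1.0(4.29) + 0.6(4.99) + 0.7(6.66) = 11.95
C2: 0.6(4.29) - 0.7(4.99) = -0.92
C3: 1.0(4.29) + 1.0(5.96) + 0.7(6.66) = 14.91
C4: 1.0(4.29) + 1.0(6.66) = 10.95
Combination 3 governs: p = 14.91 kPa.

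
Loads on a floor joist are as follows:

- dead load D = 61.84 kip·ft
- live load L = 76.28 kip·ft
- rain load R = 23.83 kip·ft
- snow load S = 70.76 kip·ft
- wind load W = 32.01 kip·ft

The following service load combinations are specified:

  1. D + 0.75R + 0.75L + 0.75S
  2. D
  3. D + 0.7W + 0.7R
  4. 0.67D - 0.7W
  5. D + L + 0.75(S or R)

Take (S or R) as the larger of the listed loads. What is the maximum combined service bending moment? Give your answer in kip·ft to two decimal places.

(S or R) → S = 70.76 kip·ft.
1. 1.0(61.84) + 0.75(23.83) + 0.75(76.28) + 0.75(70.76) = 61.84 + 17.87 + 57.21 + 53.07 = 189.99
2. 1.0(61.84) = 61.84
3. 1.0(61.84) + 0.7(32.01) + 0.7(23.83) = 61.84 + 22.41 + 16.68 = 100.93
4. 0.67(61.84) - 0.7(32.01) = 19.03
5. 1.0(61.84) + 1.0(76.28) + 0.75(70.76) = 61.84 + 76.28 + 53.07 = 191.19
Maximum is from combination 5.

191.19 kip·ft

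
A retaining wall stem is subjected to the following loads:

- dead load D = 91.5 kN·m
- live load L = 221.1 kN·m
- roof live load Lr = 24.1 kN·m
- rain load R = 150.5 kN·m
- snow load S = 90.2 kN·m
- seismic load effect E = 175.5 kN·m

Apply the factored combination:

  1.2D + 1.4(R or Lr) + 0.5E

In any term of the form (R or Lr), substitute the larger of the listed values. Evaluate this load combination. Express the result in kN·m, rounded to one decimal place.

(R or Lr) → R = 150.5 kN·m.
1.2(91.5) + 1.4(150.5) + 0.5(175.5) = 109.8 + 210.7 + 87.8 = 408.3
M_u = 408.3 kN·m.

408.3 kN·m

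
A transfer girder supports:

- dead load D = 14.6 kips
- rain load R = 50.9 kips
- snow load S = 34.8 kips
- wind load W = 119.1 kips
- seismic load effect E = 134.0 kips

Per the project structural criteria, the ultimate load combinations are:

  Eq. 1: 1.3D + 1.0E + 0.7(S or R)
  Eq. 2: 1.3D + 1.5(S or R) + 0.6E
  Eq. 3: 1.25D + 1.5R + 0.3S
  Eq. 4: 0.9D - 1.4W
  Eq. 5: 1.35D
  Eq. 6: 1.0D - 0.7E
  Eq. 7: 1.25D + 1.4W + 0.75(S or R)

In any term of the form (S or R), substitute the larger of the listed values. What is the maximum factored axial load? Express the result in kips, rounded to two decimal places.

223.17 kips

(S or R) → R = 50.9 kips.
Eq. 1: 1.3(14.6) + 1.0(134.0) + 0.7(50.9) = 18.98 + 134.00 + 35.63 = 188.61
Eq. 2: 1.3(14.6) + 1.5(50.9) + 0.6(134.0) = 18.98 + 76.35 + 80.40 = 175.73
Eq. 3: 1.25(14.6) + 1.5(50.9) + 0.3(34.8) = 18.25 + 76.35 + 10.44 = 105.04
Eq. 4: 0.9(14.6) - 1.4(119.1) = 13.14 - 166.74 = -153.60
Eq. 5: 1.35(14.6) = 19.71
Eq. 6: 1.0(14.6) - 0.7(134.0) = 14.60 - 93.80 = -79.20
Eq. 7: 1.25(14.6) + 1.4(119.1) + 0.75(50.9) = 18.25 + 166.74 + 38.18 = 223.17
The controlling combination is 7, giving 223.17 kips.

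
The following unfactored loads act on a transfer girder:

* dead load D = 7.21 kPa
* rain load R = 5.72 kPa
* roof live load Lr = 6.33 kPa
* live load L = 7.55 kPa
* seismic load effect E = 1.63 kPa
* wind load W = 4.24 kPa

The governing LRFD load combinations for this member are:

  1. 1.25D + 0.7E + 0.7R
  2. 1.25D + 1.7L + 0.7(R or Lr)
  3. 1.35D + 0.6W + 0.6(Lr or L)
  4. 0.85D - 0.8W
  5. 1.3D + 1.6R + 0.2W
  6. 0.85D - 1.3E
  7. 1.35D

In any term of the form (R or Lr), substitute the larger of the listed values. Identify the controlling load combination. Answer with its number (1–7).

(R or Lr) → Lr = 6.33 kPa; (Lr or L) → L = 7.55 kPa.
1. 1.25(7.21) + 0.7(1.63) + 0.7(5.72) = 14.16
2. 1.25(7.21) + 1.7(7.55) + 0.7(6.33) = 26.28
3. 1.35(7.21) + 0.6(4.24) + 0.6(7.55) = 16.81
4. 0.85(7.21) - 0.8(4.24) = 2.74
5. 1.3(7.21) + 1.6(5.72) + 0.2(4.24) = 19.37
6. 0.85(7.21) - 1.3(1.63) = 4.01
7. 1.35(7.21) = 9.73
The largest value is 26.28 kPa from combination 2.

Combination 2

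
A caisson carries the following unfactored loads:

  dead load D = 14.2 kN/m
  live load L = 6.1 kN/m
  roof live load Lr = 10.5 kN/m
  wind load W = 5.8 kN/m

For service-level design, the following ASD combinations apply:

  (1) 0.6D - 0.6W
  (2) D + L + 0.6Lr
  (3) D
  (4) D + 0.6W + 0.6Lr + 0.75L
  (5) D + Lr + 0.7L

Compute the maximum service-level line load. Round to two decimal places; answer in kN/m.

28.97 kN/m

(1) 0.6(14.2) - 0.6(5.8) = 8.52 - 3.48 = 5.04
(2) 1.0(14.2) + 1.0(6.1) + 0.6(10.5) = 14.20 + 6.10 + 6.30 = 26.60
(3) 1.0(14.2) = 14.20
(4) 1.0(14.2) + 0.6(5.8) + 0.6(10.5) + 0.75(6.1) = 14.20 + 3.48 + 6.30 + 4.58 = 28.56
(5) 1.0(14.2) + 1.0(10.5) + 0.7(6.1) = 14.20 + 10.50 + 4.27 = 28.97
Combination 5 governs: w = 28.97 kN/m.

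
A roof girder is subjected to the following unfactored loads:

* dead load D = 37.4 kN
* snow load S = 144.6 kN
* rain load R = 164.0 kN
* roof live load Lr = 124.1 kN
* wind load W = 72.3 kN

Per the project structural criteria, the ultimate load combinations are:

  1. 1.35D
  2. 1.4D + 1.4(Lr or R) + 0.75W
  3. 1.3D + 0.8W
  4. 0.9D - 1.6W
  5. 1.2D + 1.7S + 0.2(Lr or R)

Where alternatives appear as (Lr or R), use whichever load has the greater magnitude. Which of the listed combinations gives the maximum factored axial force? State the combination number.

Combination 2

(Lr or R) → R = 164.0 kN.
1. 1.35(37.4) = 50.5
2. 1.4(37.4) + 1.4(164.0) + 0.75(72.3) = 336.2
3. 1.3(37.4) + 0.8(72.3) = 106.5
4. 0.9(37.4) - 1.6(72.3) = -82.0
5. 1.2(37.4) + 1.7(144.6) + 0.2(164.0) = 323.5
The largest value is 336.2 kN from combination 2.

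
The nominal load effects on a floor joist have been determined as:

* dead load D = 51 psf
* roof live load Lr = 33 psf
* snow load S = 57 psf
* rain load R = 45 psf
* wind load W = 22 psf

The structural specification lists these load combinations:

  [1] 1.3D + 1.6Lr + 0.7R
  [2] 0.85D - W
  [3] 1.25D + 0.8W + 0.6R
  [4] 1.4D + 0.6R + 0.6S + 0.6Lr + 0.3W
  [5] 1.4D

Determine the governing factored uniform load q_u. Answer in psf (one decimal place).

[1] 1.3(51) + 1.6(33) + 0.7(45) = 66.3 + 52.8 + 31.5 = 150.6
[2] 0.85(51) - 1.0(22) = 43.4 - 22.0 = 21.4
[3] 1.25(51) + 0.8(22) + 0.6(45) = 63.8 + 17.6 + 27.0 = 108.4
[4] 1.4(51) + 0.6(45) + 0.6(57) + 0.6(33) + 0.3(22) = 71.4 + 27.0 + 34.2 + 19.8 + 6.6 = 159.0
[5] 1.4(51) = 71.4
Combination 4 governs: q_u = 159.0 psf.

159.0 psf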